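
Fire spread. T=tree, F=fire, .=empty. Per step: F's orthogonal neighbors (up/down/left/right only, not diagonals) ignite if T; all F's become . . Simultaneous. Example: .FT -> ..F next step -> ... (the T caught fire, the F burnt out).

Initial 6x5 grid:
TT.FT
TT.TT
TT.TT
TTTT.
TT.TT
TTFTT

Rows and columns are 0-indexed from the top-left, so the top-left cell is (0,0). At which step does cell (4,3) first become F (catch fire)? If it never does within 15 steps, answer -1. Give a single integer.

Step 1: cell (4,3)='T' (+4 fires, +2 burnt)
Step 2: cell (4,3)='F' (+6 fires, +4 burnt)
  -> target ignites at step 2
Step 3: cell (4,3)='.' (+5 fires, +6 burnt)
Step 4: cell (4,3)='.' (+3 fires, +5 burnt)
Step 5: cell (4,3)='.' (+2 fires, +3 burnt)
Step 6: cell (4,3)='.' (+2 fires, +2 burnt)
Step 7: cell (4,3)='.' (+1 fires, +2 burnt)
Step 8: cell (4,3)='.' (+0 fires, +1 burnt)
  fire out at step 8

2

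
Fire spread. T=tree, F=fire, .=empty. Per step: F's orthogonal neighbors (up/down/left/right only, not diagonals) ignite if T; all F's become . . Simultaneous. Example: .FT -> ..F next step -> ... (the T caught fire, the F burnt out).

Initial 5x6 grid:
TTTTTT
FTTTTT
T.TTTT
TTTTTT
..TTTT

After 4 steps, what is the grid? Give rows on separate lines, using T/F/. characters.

Step 1: 3 trees catch fire, 1 burn out
  FTTTTT
  .FTTTT
  F.TTTT
  TTTTTT
  ..TTTT
Step 2: 3 trees catch fire, 3 burn out
  .FTTTT
  ..FTTT
  ..TTTT
  FTTTTT
  ..TTTT
Step 3: 4 trees catch fire, 3 burn out
  ..FTTT
  ...FTT
  ..FTTT
  .FTTTT
  ..TTTT
Step 4: 4 trees catch fire, 4 burn out
  ...FTT
  ....FT
  ...FTT
  ..FTTT
  ..TTTT

...FTT
....FT
...FTT
..FTTT
..TTTT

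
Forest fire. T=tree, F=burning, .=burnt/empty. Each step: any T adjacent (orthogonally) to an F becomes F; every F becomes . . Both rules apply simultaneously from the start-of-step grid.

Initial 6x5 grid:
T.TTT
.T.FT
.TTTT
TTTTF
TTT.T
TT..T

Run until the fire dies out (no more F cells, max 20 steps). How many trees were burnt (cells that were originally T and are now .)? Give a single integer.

Step 1: +6 fires, +2 burnt (F count now 6)
Step 2: +5 fires, +6 burnt (F count now 5)
Step 3: +3 fires, +5 burnt (F count now 3)
Step 4: +3 fires, +3 burnt (F count now 3)
Step 5: +2 fires, +3 burnt (F count now 2)
Step 6: +1 fires, +2 burnt (F count now 1)
Step 7: +0 fires, +1 burnt (F count now 0)
Fire out after step 7
Initially T: 21, now '.': 29
Total burnt (originally-T cells now '.'): 20

Answer: 20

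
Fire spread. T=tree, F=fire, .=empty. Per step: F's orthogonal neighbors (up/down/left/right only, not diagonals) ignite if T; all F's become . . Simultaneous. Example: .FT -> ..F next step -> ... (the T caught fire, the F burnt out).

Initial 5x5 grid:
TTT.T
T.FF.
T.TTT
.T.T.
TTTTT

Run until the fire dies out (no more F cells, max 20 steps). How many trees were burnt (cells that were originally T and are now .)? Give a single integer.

Answer: 15

Derivation:
Step 1: +3 fires, +2 burnt (F count now 3)
Step 2: +3 fires, +3 burnt (F count now 3)
Step 3: +2 fires, +3 burnt (F count now 2)
Step 4: +3 fires, +2 burnt (F count now 3)
Step 5: +2 fires, +3 burnt (F count now 2)
Step 6: +2 fires, +2 burnt (F count now 2)
Step 7: +0 fires, +2 burnt (F count now 0)
Fire out after step 7
Initially T: 16, now '.': 24
Total burnt (originally-T cells now '.'): 15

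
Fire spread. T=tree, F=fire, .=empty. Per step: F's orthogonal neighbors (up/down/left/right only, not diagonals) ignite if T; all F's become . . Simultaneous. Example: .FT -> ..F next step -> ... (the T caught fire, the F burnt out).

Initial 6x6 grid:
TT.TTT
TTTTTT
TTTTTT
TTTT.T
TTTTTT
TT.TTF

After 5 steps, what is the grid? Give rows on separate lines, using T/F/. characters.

Step 1: 2 trees catch fire, 1 burn out
  TT.TTT
  TTTTTT
  TTTTTT
  TTTT.T
  TTTTTF
  TT.TF.
Step 2: 3 trees catch fire, 2 burn out
  TT.TTT
  TTTTTT
  TTTTTT
  TTTT.F
  TTTTF.
  TT.F..
Step 3: 2 trees catch fire, 3 burn out
  TT.TTT
  TTTTTT
  TTTTTF
  TTTT..
  TTTF..
  TT....
Step 4: 4 trees catch fire, 2 burn out
  TT.TTT
  TTTTTF
  TTTTF.
  TTTF..
  TTF...
  TT....
Step 5: 5 trees catch fire, 4 burn out
  TT.TTF
  TTTTF.
  TTTF..
  TTF...
  TF....
  TT....

TT.TTF
TTTTF.
TTTF..
TTF...
TF....
TT....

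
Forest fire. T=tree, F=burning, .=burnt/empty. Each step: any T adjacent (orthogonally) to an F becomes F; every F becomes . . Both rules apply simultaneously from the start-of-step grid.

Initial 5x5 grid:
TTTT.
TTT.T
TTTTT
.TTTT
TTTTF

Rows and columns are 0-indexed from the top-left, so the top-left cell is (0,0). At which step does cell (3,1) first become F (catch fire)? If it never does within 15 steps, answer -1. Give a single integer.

Step 1: cell (3,1)='T' (+2 fires, +1 burnt)
Step 2: cell (3,1)='T' (+3 fires, +2 burnt)
Step 3: cell (3,1)='T' (+4 fires, +3 burnt)
Step 4: cell (3,1)='F' (+3 fires, +4 burnt)
  -> target ignites at step 4
Step 5: cell (3,1)='.' (+2 fires, +3 burnt)
Step 6: cell (3,1)='.' (+3 fires, +2 burnt)
Step 7: cell (3,1)='.' (+3 fires, +3 burnt)
Step 8: cell (3,1)='.' (+1 fires, +3 burnt)
Step 9: cell (3,1)='.' (+0 fires, +1 burnt)
  fire out at step 9

4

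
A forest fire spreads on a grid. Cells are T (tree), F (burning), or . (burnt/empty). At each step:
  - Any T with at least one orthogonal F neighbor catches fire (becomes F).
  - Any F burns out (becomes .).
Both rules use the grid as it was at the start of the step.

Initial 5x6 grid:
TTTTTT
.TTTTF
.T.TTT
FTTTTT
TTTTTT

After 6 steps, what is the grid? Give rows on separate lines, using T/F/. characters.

Step 1: 5 trees catch fire, 2 burn out
  TTTTTF
  .TTTF.
  .T.TTF
  .FTTTT
  FTTTTT
Step 2: 7 trees catch fire, 5 burn out
  TTTTF.
  .TTF..
  .F.TF.
  ..FTTF
  .FTTTT
Step 3: 8 trees catch fire, 7 burn out
  TTTF..
  .FF...
  ...F..
  ...FF.
  ..FTTF
Step 4: 4 trees catch fire, 8 burn out
  TFF...
  ......
  ......
  ......
  ...FF.
Step 5: 1 trees catch fire, 4 burn out
  F.....
  ......
  ......
  ......
  ......
Step 6: 0 trees catch fire, 1 burn out
  ......
  ......
  ......
  ......
  ......

......
......
......
......
......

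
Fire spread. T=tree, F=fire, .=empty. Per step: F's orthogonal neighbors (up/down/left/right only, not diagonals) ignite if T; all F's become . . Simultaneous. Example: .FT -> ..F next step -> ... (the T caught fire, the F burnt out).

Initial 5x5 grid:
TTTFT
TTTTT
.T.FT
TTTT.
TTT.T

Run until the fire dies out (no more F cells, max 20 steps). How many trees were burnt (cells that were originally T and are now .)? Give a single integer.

Step 1: +5 fires, +2 burnt (F count now 5)
Step 2: +4 fires, +5 burnt (F count now 4)
Step 3: +4 fires, +4 burnt (F count now 4)
Step 4: +4 fires, +4 burnt (F count now 4)
Step 5: +1 fires, +4 burnt (F count now 1)
Step 6: +0 fires, +1 burnt (F count now 0)
Fire out after step 6
Initially T: 19, now '.': 24
Total burnt (originally-T cells now '.'): 18

Answer: 18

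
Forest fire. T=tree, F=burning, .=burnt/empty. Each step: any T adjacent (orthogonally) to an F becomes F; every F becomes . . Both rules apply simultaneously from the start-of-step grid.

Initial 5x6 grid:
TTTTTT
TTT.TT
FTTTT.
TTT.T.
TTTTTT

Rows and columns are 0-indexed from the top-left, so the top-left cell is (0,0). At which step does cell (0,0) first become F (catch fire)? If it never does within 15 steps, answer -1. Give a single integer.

Step 1: cell (0,0)='T' (+3 fires, +1 burnt)
Step 2: cell (0,0)='F' (+5 fires, +3 burnt)
  -> target ignites at step 2
Step 3: cell (0,0)='.' (+5 fires, +5 burnt)
Step 4: cell (0,0)='.' (+3 fires, +5 burnt)
Step 5: cell (0,0)='.' (+4 fires, +3 burnt)
Step 6: cell (0,0)='.' (+3 fires, +4 burnt)
Step 7: cell (0,0)='.' (+2 fires, +3 burnt)
Step 8: cell (0,0)='.' (+0 fires, +2 burnt)
  fire out at step 8

2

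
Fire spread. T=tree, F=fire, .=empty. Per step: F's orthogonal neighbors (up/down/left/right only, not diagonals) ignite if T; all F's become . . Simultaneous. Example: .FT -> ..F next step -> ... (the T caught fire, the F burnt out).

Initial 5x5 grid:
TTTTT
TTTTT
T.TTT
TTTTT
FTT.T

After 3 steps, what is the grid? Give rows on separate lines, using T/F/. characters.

Step 1: 2 trees catch fire, 1 burn out
  TTTTT
  TTTTT
  T.TTT
  FTTTT
  .FT.T
Step 2: 3 trees catch fire, 2 burn out
  TTTTT
  TTTTT
  F.TTT
  .FTTT
  ..F.T
Step 3: 2 trees catch fire, 3 burn out
  TTTTT
  FTTTT
  ..TTT
  ..FTT
  ....T

TTTTT
FTTTT
..TTT
..FTT
....T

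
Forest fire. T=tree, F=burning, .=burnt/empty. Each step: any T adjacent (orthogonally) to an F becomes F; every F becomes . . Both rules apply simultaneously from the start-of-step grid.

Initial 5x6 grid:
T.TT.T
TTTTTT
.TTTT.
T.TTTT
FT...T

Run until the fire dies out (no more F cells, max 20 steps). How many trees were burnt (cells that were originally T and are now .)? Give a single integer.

Answer: 2

Derivation:
Step 1: +2 fires, +1 burnt (F count now 2)
Step 2: +0 fires, +2 burnt (F count now 0)
Fire out after step 2
Initially T: 21, now '.': 11
Total burnt (originally-T cells now '.'): 2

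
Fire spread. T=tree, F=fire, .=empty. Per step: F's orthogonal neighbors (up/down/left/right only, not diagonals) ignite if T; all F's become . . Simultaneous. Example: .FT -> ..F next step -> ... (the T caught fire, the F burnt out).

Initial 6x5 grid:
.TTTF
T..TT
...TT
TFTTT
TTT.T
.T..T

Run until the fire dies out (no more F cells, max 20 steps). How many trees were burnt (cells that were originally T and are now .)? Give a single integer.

Step 1: +5 fires, +2 burnt (F count now 5)
Step 2: +7 fires, +5 burnt (F count now 7)
Step 3: +3 fires, +7 burnt (F count now 3)
Step 4: +1 fires, +3 burnt (F count now 1)
Step 5: +1 fires, +1 burnt (F count now 1)
Step 6: +0 fires, +1 burnt (F count now 0)
Fire out after step 6
Initially T: 18, now '.': 29
Total burnt (originally-T cells now '.'): 17

Answer: 17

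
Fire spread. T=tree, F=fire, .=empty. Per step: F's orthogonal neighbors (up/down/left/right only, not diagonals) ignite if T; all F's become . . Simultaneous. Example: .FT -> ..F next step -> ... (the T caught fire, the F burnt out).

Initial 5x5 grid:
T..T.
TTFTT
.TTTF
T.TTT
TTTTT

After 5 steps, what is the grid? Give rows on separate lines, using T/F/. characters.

Step 1: 6 trees catch fire, 2 burn out
  T..T.
  TF.FF
  .TFF.
  T.TTF
  TTTTT
Step 2: 6 trees catch fire, 6 burn out
  T..F.
  F....
  .F...
  T.FF.
  TTTTF
Step 3: 3 trees catch fire, 6 burn out
  F....
  .....
  .....
  T....
  TTFF.
Step 4: 1 trees catch fire, 3 burn out
  .....
  .....
  .....
  T....
  TF...
Step 5: 1 trees catch fire, 1 burn out
  .....
  .....
  .....
  T....
  F....

.....
.....
.....
T....
F....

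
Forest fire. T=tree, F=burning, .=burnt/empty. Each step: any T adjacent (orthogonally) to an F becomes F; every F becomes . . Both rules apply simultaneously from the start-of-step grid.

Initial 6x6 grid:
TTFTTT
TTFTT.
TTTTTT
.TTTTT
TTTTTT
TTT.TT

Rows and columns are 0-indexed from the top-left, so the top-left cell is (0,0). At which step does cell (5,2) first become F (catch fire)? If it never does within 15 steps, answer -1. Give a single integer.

Step 1: cell (5,2)='T' (+5 fires, +2 burnt)
Step 2: cell (5,2)='T' (+7 fires, +5 burnt)
Step 3: cell (5,2)='T' (+6 fires, +7 burnt)
Step 4: cell (5,2)='F' (+5 fires, +6 burnt)
  -> target ignites at step 4
Step 5: cell (5,2)='.' (+4 fires, +5 burnt)
Step 6: cell (5,2)='.' (+3 fires, +4 burnt)
Step 7: cell (5,2)='.' (+1 fires, +3 burnt)
Step 8: cell (5,2)='.' (+0 fires, +1 burnt)
  fire out at step 8

4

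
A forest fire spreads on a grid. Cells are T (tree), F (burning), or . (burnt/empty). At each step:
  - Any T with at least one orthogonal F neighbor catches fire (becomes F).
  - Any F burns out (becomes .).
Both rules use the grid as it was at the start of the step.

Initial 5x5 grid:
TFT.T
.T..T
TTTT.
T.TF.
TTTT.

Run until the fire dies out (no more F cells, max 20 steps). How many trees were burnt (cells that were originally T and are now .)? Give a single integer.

Step 1: +6 fires, +2 burnt (F count now 6)
Step 2: +3 fires, +6 burnt (F count now 3)
Step 3: +2 fires, +3 burnt (F count now 2)
Step 4: +2 fires, +2 burnt (F count now 2)
Step 5: +0 fires, +2 burnt (F count now 0)
Fire out after step 5
Initially T: 15, now '.': 23
Total burnt (originally-T cells now '.'): 13

Answer: 13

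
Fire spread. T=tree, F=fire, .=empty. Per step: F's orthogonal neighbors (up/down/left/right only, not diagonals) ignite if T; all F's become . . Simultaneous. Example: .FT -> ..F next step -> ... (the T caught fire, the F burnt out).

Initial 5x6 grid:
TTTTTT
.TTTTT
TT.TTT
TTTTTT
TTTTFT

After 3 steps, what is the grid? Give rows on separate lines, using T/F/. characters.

Step 1: 3 trees catch fire, 1 burn out
  TTTTTT
  .TTTTT
  TT.TTT
  TTTTFT
  TTTF.F
Step 2: 4 trees catch fire, 3 burn out
  TTTTTT
  .TTTTT
  TT.TFT
  TTTF.F
  TTF...
Step 3: 5 trees catch fire, 4 burn out
  TTTTTT
  .TTTFT
  TT.F.F
  TTF...
  TF....

TTTTTT
.TTTFT
TT.F.F
TTF...
TF....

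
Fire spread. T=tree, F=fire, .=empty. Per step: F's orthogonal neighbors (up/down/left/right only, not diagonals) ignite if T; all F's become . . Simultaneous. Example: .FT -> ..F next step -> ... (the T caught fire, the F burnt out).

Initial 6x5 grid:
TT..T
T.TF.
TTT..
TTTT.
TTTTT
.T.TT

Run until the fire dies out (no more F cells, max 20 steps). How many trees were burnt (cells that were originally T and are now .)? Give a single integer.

Step 1: +1 fires, +1 burnt (F count now 1)
Step 2: +1 fires, +1 burnt (F count now 1)
Step 3: +2 fires, +1 burnt (F count now 2)
Step 4: +4 fires, +2 burnt (F count now 4)
Step 5: +4 fires, +4 burnt (F count now 4)
Step 6: +5 fires, +4 burnt (F count now 5)
Step 7: +2 fires, +5 burnt (F count now 2)
Step 8: +0 fires, +2 burnt (F count now 0)
Fire out after step 8
Initially T: 20, now '.': 29
Total burnt (originally-T cells now '.'): 19

Answer: 19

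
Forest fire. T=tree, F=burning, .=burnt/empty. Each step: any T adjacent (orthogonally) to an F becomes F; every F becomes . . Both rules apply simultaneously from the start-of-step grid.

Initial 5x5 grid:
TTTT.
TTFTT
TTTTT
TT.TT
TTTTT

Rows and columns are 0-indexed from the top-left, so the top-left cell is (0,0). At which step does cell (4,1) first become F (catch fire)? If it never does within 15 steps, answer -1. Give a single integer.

Step 1: cell (4,1)='T' (+4 fires, +1 burnt)
Step 2: cell (4,1)='T' (+6 fires, +4 burnt)
Step 3: cell (4,1)='T' (+5 fires, +6 burnt)
Step 4: cell (4,1)='F' (+4 fires, +5 burnt)
  -> target ignites at step 4
Step 5: cell (4,1)='.' (+3 fires, +4 burnt)
Step 6: cell (4,1)='.' (+0 fires, +3 burnt)
  fire out at step 6

4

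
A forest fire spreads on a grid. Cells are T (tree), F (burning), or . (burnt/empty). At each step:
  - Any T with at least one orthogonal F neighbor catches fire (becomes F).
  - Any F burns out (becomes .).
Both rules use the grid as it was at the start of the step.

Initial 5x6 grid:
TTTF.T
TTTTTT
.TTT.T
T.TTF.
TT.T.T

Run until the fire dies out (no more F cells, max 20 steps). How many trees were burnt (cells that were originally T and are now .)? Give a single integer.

Step 1: +3 fires, +2 burnt (F count now 3)
Step 2: +6 fires, +3 burnt (F count now 6)
Step 3: +4 fires, +6 burnt (F count now 4)
Step 4: +4 fires, +4 burnt (F count now 4)
Step 5: +0 fires, +4 burnt (F count now 0)
Fire out after step 5
Initially T: 21, now '.': 26
Total burnt (originally-T cells now '.'): 17

Answer: 17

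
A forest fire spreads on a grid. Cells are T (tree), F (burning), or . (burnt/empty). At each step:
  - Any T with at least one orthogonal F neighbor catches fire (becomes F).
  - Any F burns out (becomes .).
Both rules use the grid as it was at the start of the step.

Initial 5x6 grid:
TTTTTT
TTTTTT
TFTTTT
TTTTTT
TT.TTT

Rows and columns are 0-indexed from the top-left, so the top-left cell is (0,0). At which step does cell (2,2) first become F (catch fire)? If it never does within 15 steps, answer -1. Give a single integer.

Step 1: cell (2,2)='F' (+4 fires, +1 burnt)
  -> target ignites at step 1
Step 2: cell (2,2)='.' (+7 fires, +4 burnt)
Step 3: cell (2,2)='.' (+6 fires, +7 burnt)
Step 4: cell (2,2)='.' (+5 fires, +6 burnt)
Step 5: cell (2,2)='.' (+4 fires, +5 burnt)
Step 6: cell (2,2)='.' (+2 fires, +4 burnt)
Step 7: cell (2,2)='.' (+0 fires, +2 burnt)
  fire out at step 7

1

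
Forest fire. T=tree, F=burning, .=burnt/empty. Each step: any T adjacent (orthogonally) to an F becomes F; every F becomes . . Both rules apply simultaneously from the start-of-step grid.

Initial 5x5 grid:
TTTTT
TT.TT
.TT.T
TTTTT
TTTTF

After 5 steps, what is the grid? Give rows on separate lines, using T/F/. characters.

Step 1: 2 trees catch fire, 1 burn out
  TTTTT
  TT.TT
  .TT.T
  TTTTF
  TTTF.
Step 2: 3 trees catch fire, 2 burn out
  TTTTT
  TT.TT
  .TT.F
  TTTF.
  TTF..
Step 3: 3 trees catch fire, 3 burn out
  TTTTT
  TT.TF
  .TT..
  TTF..
  TF...
Step 4: 5 trees catch fire, 3 burn out
  TTTTF
  TT.F.
  .TF..
  TF...
  F....
Step 5: 3 trees catch fire, 5 burn out
  TTTF.
  TT...
  .F...
  F....
  .....

TTTF.
TT...
.F...
F....
.....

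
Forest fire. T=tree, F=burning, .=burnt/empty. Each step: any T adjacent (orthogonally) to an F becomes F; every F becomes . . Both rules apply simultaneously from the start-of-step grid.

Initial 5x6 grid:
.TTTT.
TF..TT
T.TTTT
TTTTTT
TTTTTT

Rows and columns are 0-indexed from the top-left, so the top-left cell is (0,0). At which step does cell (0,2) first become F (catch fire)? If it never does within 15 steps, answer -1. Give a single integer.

Step 1: cell (0,2)='T' (+2 fires, +1 burnt)
Step 2: cell (0,2)='F' (+2 fires, +2 burnt)
  -> target ignites at step 2
Step 3: cell (0,2)='.' (+2 fires, +2 burnt)
Step 4: cell (0,2)='.' (+3 fires, +2 burnt)
Step 5: cell (0,2)='.' (+3 fires, +3 burnt)
Step 6: cell (0,2)='.' (+5 fires, +3 burnt)
Step 7: cell (0,2)='.' (+4 fires, +5 burnt)
Step 8: cell (0,2)='.' (+2 fires, +4 burnt)
Step 9: cell (0,2)='.' (+1 fires, +2 burnt)
Step 10: cell (0,2)='.' (+0 fires, +1 burnt)
  fire out at step 10

2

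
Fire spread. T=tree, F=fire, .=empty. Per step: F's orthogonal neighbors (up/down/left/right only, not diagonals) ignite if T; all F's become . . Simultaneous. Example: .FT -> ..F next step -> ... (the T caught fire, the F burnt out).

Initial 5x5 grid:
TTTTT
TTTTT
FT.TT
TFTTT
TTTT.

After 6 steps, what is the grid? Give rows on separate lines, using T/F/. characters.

Step 1: 5 trees catch fire, 2 burn out
  TTTTT
  FTTTT
  .F.TT
  F.FTT
  TFTT.
Step 2: 5 trees catch fire, 5 burn out
  FTTTT
  .FTTT
  ...TT
  ...FT
  F.FT.
Step 3: 5 trees catch fire, 5 burn out
  .FTTT
  ..FTT
  ...FT
  ....F
  ...F.
Step 4: 3 trees catch fire, 5 burn out
  ..FTT
  ...FT
  ....F
  .....
  .....
Step 5: 2 trees catch fire, 3 burn out
  ...FT
  ....F
  .....
  .....
  .....
Step 6: 1 trees catch fire, 2 burn out
  ....F
  .....
  .....
  .....
  .....

....F
.....
.....
.....
.....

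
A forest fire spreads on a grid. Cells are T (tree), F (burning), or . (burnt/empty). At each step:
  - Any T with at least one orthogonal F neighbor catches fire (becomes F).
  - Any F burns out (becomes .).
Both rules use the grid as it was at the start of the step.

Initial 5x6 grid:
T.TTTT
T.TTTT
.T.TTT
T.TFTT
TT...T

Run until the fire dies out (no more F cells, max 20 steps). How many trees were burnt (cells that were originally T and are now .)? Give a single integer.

Answer: 15

Derivation:
Step 1: +3 fires, +1 burnt (F count now 3)
Step 2: +3 fires, +3 burnt (F count now 3)
Step 3: +5 fires, +3 burnt (F count now 5)
Step 4: +3 fires, +5 burnt (F count now 3)
Step 5: +1 fires, +3 burnt (F count now 1)
Step 6: +0 fires, +1 burnt (F count now 0)
Fire out after step 6
Initially T: 21, now '.': 24
Total burnt (originally-T cells now '.'): 15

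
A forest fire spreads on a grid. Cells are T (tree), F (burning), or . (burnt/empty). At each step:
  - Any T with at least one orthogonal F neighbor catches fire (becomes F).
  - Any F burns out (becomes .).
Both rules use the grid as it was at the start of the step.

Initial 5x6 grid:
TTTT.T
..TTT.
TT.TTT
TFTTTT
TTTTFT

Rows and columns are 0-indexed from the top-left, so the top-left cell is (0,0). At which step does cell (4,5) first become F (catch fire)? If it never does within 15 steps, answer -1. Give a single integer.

Step 1: cell (4,5)='F' (+7 fires, +2 burnt)
  -> target ignites at step 1
Step 2: cell (4,5)='.' (+6 fires, +7 burnt)
Step 3: cell (4,5)='.' (+3 fires, +6 burnt)
Step 4: cell (4,5)='.' (+1 fires, +3 burnt)
Step 5: cell (4,5)='.' (+2 fires, +1 burnt)
Step 6: cell (4,5)='.' (+1 fires, +2 burnt)
Step 7: cell (4,5)='.' (+1 fires, +1 burnt)
Step 8: cell (4,5)='.' (+1 fires, +1 burnt)
Step 9: cell (4,5)='.' (+0 fires, +1 burnt)
  fire out at step 9

1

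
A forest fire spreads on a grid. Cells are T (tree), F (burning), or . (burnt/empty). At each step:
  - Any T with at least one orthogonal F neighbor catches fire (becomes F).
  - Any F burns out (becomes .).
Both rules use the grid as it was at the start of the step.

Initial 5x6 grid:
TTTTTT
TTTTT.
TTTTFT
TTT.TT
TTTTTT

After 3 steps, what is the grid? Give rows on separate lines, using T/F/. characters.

Step 1: 4 trees catch fire, 1 burn out
  TTTTTT
  TTTTF.
  TTTF.F
  TTT.FT
  TTTTTT
Step 2: 5 trees catch fire, 4 burn out
  TTTTFT
  TTTF..
  TTF...
  TTT..F
  TTTTFT
Step 3: 7 trees catch fire, 5 burn out
  TTTF.F
  TTF...
  TF....
  TTF...
  TTTF.F

TTTF.F
TTF...
TF....
TTF...
TTTF.F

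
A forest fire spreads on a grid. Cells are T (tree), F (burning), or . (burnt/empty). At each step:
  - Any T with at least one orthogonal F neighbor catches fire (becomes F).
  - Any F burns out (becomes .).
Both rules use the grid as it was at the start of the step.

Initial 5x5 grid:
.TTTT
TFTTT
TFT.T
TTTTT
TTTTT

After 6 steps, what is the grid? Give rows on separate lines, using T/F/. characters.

Step 1: 6 trees catch fire, 2 burn out
  .FTTT
  F.FTT
  F.F.T
  TFTTT
  TTTTT
Step 2: 5 trees catch fire, 6 burn out
  ..FTT
  ...FT
  ....T
  F.FTT
  TFTTT
Step 3: 5 trees catch fire, 5 burn out
  ...FT
  ....F
  ....T
  ...FT
  F.FTT
Step 4: 4 trees catch fire, 5 burn out
  ....F
  .....
  ....F
  ....F
  ...FT
Step 5: 1 trees catch fire, 4 burn out
  .....
  .....
  .....
  .....
  ....F
Step 6: 0 trees catch fire, 1 burn out
  .....
  .....
  .....
  .....
  .....

.....
.....
.....
.....
.....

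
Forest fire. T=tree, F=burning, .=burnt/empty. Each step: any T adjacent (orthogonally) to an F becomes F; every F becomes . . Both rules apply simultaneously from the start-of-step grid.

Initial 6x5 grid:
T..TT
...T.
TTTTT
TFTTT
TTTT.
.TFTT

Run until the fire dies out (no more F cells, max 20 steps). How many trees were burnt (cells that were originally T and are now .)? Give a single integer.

Step 1: +7 fires, +2 burnt (F count now 7)
Step 2: +6 fires, +7 burnt (F count now 6)
Step 3: +2 fires, +6 burnt (F count now 2)
Step 4: +2 fires, +2 burnt (F count now 2)
Step 5: +1 fires, +2 burnt (F count now 1)
Step 6: +1 fires, +1 burnt (F count now 1)
Step 7: +0 fires, +1 burnt (F count now 0)
Fire out after step 7
Initially T: 20, now '.': 29
Total burnt (originally-T cells now '.'): 19

Answer: 19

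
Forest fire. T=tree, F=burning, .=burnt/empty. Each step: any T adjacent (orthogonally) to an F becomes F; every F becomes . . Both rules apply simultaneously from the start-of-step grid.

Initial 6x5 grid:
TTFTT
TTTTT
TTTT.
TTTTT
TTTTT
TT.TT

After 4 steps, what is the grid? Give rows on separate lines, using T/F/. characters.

Step 1: 3 trees catch fire, 1 burn out
  TF.FT
  TTFTT
  TTTT.
  TTTTT
  TTTTT
  TT.TT
Step 2: 5 trees catch fire, 3 burn out
  F...F
  TF.FT
  TTFT.
  TTTTT
  TTTTT
  TT.TT
Step 3: 5 trees catch fire, 5 burn out
  .....
  F...F
  TF.F.
  TTFTT
  TTTTT
  TT.TT
Step 4: 4 trees catch fire, 5 burn out
  .....
  .....
  F....
  TF.FT
  TTFTT
  TT.TT

.....
.....
F....
TF.FT
TTFTT
TT.TT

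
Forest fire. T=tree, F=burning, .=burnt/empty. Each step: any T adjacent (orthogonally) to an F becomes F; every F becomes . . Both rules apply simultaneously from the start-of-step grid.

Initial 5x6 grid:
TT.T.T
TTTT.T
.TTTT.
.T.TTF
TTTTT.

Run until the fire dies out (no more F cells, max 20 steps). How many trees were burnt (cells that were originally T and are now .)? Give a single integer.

Step 1: +1 fires, +1 burnt (F count now 1)
Step 2: +3 fires, +1 burnt (F count now 3)
Step 3: +2 fires, +3 burnt (F count now 2)
Step 4: +3 fires, +2 burnt (F count now 3)
Step 5: +4 fires, +3 burnt (F count now 4)
Step 6: +3 fires, +4 burnt (F count now 3)
Step 7: +2 fires, +3 burnt (F count now 2)
Step 8: +1 fires, +2 burnt (F count now 1)
Step 9: +0 fires, +1 burnt (F count now 0)
Fire out after step 9
Initially T: 21, now '.': 28
Total burnt (originally-T cells now '.'): 19

Answer: 19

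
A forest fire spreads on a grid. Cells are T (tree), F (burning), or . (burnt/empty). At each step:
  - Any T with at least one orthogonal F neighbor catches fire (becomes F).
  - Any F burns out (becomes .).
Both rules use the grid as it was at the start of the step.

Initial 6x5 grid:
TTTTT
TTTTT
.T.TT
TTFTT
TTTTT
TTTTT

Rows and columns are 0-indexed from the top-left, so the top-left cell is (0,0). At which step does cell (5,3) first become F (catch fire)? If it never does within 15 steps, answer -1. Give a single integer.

Step 1: cell (5,3)='T' (+3 fires, +1 burnt)
Step 2: cell (5,3)='T' (+7 fires, +3 burnt)
Step 3: cell (5,3)='F' (+7 fires, +7 burnt)
  -> target ignites at step 3
Step 4: cell (5,3)='.' (+7 fires, +7 burnt)
Step 5: cell (5,3)='.' (+3 fires, +7 burnt)
Step 6: cell (5,3)='.' (+0 fires, +3 burnt)
  fire out at step 6

3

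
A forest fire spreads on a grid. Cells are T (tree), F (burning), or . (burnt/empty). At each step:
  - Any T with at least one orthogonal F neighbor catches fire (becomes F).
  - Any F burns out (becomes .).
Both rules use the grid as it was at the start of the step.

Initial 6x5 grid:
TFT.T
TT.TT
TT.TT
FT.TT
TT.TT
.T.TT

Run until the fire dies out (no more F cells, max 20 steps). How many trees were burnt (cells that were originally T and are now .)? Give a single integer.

Answer: 10

Derivation:
Step 1: +6 fires, +2 burnt (F count now 6)
Step 2: +3 fires, +6 burnt (F count now 3)
Step 3: +1 fires, +3 burnt (F count now 1)
Step 4: +0 fires, +1 burnt (F count now 0)
Fire out after step 4
Initially T: 21, now '.': 19
Total burnt (originally-T cells now '.'): 10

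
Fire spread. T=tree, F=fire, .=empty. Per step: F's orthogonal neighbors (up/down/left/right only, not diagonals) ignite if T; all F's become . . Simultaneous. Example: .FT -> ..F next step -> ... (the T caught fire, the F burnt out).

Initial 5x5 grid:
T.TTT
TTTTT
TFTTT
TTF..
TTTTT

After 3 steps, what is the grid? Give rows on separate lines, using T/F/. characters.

Step 1: 5 trees catch fire, 2 burn out
  T.TTT
  TFTTT
  F.FTT
  TF...
  TTFTT
Step 2: 6 trees catch fire, 5 burn out
  T.TTT
  F.FTT
  ...FT
  F....
  TF.FT
Step 3: 6 trees catch fire, 6 burn out
  F.FTT
  ...FT
  ....F
  .....
  F...F

F.FTT
...FT
....F
.....
F...F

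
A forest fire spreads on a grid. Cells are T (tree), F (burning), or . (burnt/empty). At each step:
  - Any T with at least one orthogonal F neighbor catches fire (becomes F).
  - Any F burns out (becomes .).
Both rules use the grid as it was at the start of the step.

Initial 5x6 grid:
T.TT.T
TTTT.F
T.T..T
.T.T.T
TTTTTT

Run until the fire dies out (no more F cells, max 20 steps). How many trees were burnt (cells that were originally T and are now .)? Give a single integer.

Step 1: +2 fires, +1 burnt (F count now 2)
Step 2: +1 fires, +2 burnt (F count now 1)
Step 3: +1 fires, +1 burnt (F count now 1)
Step 4: +1 fires, +1 burnt (F count now 1)
Step 5: +1 fires, +1 burnt (F count now 1)
Step 6: +2 fires, +1 burnt (F count now 2)
Step 7: +1 fires, +2 burnt (F count now 1)
Step 8: +2 fires, +1 burnt (F count now 2)
Step 9: +0 fires, +2 burnt (F count now 0)
Fire out after step 9
Initially T: 20, now '.': 21
Total burnt (originally-T cells now '.'): 11

Answer: 11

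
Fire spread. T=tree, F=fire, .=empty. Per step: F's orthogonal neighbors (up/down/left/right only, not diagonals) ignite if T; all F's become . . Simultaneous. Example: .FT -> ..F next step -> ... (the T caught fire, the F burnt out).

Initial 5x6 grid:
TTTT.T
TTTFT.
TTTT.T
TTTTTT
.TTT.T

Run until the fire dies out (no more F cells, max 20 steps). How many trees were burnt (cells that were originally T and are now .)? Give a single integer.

Answer: 23

Derivation:
Step 1: +4 fires, +1 burnt (F count now 4)
Step 2: +4 fires, +4 burnt (F count now 4)
Step 3: +6 fires, +4 burnt (F count now 6)
Step 4: +5 fires, +6 burnt (F count now 5)
Step 5: +4 fires, +5 burnt (F count now 4)
Step 6: +0 fires, +4 burnt (F count now 0)
Fire out after step 6
Initially T: 24, now '.': 29
Total burnt (originally-T cells now '.'): 23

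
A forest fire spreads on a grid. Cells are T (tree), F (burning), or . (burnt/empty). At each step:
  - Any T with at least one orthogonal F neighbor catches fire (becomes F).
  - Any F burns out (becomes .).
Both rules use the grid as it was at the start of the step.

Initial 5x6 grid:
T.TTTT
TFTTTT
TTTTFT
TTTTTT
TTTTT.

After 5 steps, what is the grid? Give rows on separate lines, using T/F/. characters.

Step 1: 7 trees catch fire, 2 burn out
  T.TTTT
  F.FTFT
  TFTF.F
  TTTTFT
  TTTTT.
Step 2: 11 trees catch fire, 7 burn out
  F.FTFT
  ...F.F
  F.F...
  TFTF.F
  TTTTF.
Step 3: 6 trees catch fire, 11 burn out
  ...F.F
  ......
  ......
  F.F...
  TFTF..
Step 4: 2 trees catch fire, 6 burn out
  ......
  ......
  ......
  ......
  F.F...
Step 5: 0 trees catch fire, 2 burn out
  ......
  ......
  ......
  ......
  ......

......
......
......
......
......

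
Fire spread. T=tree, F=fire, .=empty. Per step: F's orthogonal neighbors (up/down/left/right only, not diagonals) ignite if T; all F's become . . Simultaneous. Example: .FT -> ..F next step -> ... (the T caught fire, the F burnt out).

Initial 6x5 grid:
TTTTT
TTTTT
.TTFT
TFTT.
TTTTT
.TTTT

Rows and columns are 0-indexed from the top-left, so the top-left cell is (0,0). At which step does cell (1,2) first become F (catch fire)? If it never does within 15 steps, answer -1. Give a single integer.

Step 1: cell (1,2)='T' (+8 fires, +2 burnt)
Step 2: cell (1,2)='F' (+8 fires, +8 burnt)
  -> target ignites at step 2
Step 3: cell (1,2)='.' (+7 fires, +8 burnt)
Step 4: cell (1,2)='.' (+2 fires, +7 burnt)
Step 5: cell (1,2)='.' (+0 fires, +2 burnt)
  fire out at step 5

2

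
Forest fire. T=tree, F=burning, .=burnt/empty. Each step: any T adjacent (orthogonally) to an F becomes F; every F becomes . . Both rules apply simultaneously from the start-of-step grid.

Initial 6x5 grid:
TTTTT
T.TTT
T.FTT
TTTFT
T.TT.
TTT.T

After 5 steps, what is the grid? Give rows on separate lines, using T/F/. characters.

Step 1: 5 trees catch fire, 2 burn out
  TTTTT
  T.FTT
  T..FT
  TTF.F
  T.TF.
  TTT.T
Step 2: 5 trees catch fire, 5 burn out
  TTFTT
  T..FT
  T...F
  TF...
  T.F..
  TTT.T
Step 3: 5 trees catch fire, 5 burn out
  TF.FT
  T...F
  T....
  F....
  T....
  TTF.T
Step 4: 5 trees catch fire, 5 burn out
  F...F
  T....
  F....
  .....
  F....
  TF..T
Step 5: 2 trees catch fire, 5 burn out
  .....
  F....
  .....
  .....
  .....
  F...T

.....
F....
.....
.....
.....
F...T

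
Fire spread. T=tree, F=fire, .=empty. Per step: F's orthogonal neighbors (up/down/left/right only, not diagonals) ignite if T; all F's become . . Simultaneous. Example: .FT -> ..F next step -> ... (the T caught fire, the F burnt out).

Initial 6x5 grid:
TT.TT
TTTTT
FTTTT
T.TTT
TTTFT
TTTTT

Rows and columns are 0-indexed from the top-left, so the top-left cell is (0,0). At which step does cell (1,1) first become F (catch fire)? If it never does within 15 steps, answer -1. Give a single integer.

Step 1: cell (1,1)='T' (+7 fires, +2 burnt)
Step 2: cell (1,1)='F' (+10 fires, +7 burnt)
  -> target ignites at step 2
Step 3: cell (1,1)='.' (+6 fires, +10 burnt)
Step 4: cell (1,1)='.' (+2 fires, +6 burnt)
Step 5: cell (1,1)='.' (+1 fires, +2 burnt)
Step 6: cell (1,1)='.' (+0 fires, +1 burnt)
  fire out at step 6

2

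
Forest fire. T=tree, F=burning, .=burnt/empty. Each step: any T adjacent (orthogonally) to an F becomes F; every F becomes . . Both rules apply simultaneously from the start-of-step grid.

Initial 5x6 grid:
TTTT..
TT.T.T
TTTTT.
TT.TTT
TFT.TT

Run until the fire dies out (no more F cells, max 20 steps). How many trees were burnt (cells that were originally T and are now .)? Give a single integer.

Step 1: +3 fires, +1 burnt (F count now 3)
Step 2: +2 fires, +3 burnt (F count now 2)
Step 3: +3 fires, +2 burnt (F count now 3)
Step 4: +3 fires, +3 burnt (F count now 3)
Step 5: +5 fires, +3 burnt (F count now 5)
Step 6: +2 fires, +5 burnt (F count now 2)
Step 7: +2 fires, +2 burnt (F count now 2)
Step 8: +1 fires, +2 burnt (F count now 1)
Step 9: +0 fires, +1 burnt (F count now 0)
Fire out after step 9
Initially T: 22, now '.': 29
Total burnt (originally-T cells now '.'): 21

Answer: 21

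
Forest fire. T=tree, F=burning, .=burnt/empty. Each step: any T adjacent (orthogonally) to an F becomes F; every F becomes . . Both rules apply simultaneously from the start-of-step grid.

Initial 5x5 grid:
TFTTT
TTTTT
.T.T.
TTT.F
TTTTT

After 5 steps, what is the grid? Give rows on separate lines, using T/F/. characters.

Step 1: 4 trees catch fire, 2 burn out
  F.FTT
  TFTTT
  .T.T.
  TTT..
  TTTTF
Step 2: 5 trees catch fire, 4 burn out
  ...FT
  F.FTT
  .F.T.
  TTT..
  TTTF.
Step 3: 4 trees catch fire, 5 burn out
  ....F
  ...FT
  ...T.
  TFT..
  TTF..
Step 4: 5 trees catch fire, 4 burn out
  .....
  ....F
  ...F.
  F.F..
  TF...
Step 5: 1 trees catch fire, 5 burn out
  .....
  .....
  .....
  .....
  F....

.....
.....
.....
.....
F....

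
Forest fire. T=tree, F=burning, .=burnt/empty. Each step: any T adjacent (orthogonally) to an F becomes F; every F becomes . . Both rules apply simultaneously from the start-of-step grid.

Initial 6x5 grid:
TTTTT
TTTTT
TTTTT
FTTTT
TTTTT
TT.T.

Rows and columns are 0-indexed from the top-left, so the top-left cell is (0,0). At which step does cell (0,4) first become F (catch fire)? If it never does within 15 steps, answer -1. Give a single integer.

Step 1: cell (0,4)='T' (+3 fires, +1 burnt)
Step 2: cell (0,4)='T' (+5 fires, +3 burnt)
Step 3: cell (0,4)='T' (+6 fires, +5 burnt)
Step 4: cell (0,4)='T' (+5 fires, +6 burnt)
Step 5: cell (0,4)='T' (+5 fires, +5 burnt)
Step 6: cell (0,4)='T' (+2 fires, +5 burnt)
Step 7: cell (0,4)='F' (+1 fires, +2 burnt)
  -> target ignites at step 7
Step 8: cell (0,4)='.' (+0 fires, +1 burnt)
  fire out at step 8

7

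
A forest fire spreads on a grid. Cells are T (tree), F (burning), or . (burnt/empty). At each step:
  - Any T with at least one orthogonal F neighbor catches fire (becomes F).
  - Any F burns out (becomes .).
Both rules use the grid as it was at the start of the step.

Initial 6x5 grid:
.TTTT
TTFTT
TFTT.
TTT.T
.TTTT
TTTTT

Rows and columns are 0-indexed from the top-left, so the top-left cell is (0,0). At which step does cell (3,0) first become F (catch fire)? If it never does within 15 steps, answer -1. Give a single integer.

Step 1: cell (3,0)='T' (+6 fires, +2 burnt)
Step 2: cell (3,0)='F' (+8 fires, +6 burnt)
  -> target ignites at step 2
Step 3: cell (3,0)='.' (+3 fires, +8 burnt)
Step 4: cell (3,0)='.' (+3 fires, +3 burnt)
Step 5: cell (3,0)='.' (+2 fires, +3 burnt)
Step 6: cell (3,0)='.' (+2 fires, +2 burnt)
Step 7: cell (3,0)='.' (+0 fires, +2 burnt)
  fire out at step 7

2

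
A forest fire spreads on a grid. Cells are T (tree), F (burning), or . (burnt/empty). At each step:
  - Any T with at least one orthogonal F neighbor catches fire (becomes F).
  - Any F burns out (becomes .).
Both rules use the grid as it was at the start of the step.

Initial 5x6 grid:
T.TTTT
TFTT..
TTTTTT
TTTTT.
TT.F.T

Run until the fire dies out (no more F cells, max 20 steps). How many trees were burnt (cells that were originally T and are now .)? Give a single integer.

Answer: 21

Derivation:
Step 1: +4 fires, +2 burnt (F count now 4)
Step 2: +9 fires, +4 burnt (F count now 9)
Step 3: +4 fires, +9 burnt (F count now 4)
Step 4: +3 fires, +4 burnt (F count now 3)
Step 5: +1 fires, +3 burnt (F count now 1)
Step 6: +0 fires, +1 burnt (F count now 0)
Fire out after step 6
Initially T: 22, now '.': 29
Total burnt (originally-T cells now '.'): 21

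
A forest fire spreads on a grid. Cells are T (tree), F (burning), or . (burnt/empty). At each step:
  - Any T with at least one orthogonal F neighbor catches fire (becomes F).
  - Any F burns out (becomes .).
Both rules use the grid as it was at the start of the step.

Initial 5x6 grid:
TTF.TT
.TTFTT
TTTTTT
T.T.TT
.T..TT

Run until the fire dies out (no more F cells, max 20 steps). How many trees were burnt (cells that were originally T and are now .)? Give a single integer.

Answer: 20

Derivation:
Step 1: +4 fires, +2 burnt (F count now 4)
Step 2: +6 fires, +4 burnt (F count now 6)
Step 3: +5 fires, +6 burnt (F count now 5)
Step 4: +3 fires, +5 burnt (F count now 3)
Step 5: +2 fires, +3 burnt (F count now 2)
Step 6: +0 fires, +2 burnt (F count now 0)
Fire out after step 6
Initially T: 21, now '.': 29
Total burnt (originally-T cells now '.'): 20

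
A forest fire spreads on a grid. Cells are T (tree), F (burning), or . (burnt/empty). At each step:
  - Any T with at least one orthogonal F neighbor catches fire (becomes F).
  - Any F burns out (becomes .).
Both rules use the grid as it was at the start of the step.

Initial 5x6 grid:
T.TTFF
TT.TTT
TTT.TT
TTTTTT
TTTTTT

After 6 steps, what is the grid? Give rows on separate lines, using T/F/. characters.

Step 1: 3 trees catch fire, 2 burn out
  T.TF..
  TT.TFF
  TTT.TT
  TTTTTT
  TTTTTT
Step 2: 4 trees catch fire, 3 burn out
  T.F...
  TT.F..
  TTT.FF
  TTTTTT
  TTTTTT
Step 3: 2 trees catch fire, 4 burn out
  T.....
  TT....
  TTT...
  TTTTFF
  TTTTTT
Step 4: 3 trees catch fire, 2 burn out
  T.....
  TT....
  TTT...
  TTTF..
  TTTTFF
Step 5: 2 trees catch fire, 3 burn out
  T.....
  TT....
  TTT...
  TTF...
  TTTF..
Step 6: 3 trees catch fire, 2 burn out
  T.....
  TT....
  TTF...
  TF....
  TTF...

T.....
TT....
TTF...
TF....
TTF...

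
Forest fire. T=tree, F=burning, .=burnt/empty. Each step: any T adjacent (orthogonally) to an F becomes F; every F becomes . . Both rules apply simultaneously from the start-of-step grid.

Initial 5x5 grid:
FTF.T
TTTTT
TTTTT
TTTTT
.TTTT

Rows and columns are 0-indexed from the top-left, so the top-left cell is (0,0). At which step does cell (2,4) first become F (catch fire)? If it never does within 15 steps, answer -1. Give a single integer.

Step 1: cell (2,4)='T' (+3 fires, +2 burnt)
Step 2: cell (2,4)='T' (+4 fires, +3 burnt)
Step 3: cell (2,4)='T' (+5 fires, +4 burnt)
Step 4: cell (2,4)='F' (+5 fires, +5 burnt)
  -> target ignites at step 4
Step 5: cell (2,4)='.' (+3 fires, +5 burnt)
Step 6: cell (2,4)='.' (+1 fires, +3 burnt)
Step 7: cell (2,4)='.' (+0 fires, +1 burnt)
  fire out at step 7

4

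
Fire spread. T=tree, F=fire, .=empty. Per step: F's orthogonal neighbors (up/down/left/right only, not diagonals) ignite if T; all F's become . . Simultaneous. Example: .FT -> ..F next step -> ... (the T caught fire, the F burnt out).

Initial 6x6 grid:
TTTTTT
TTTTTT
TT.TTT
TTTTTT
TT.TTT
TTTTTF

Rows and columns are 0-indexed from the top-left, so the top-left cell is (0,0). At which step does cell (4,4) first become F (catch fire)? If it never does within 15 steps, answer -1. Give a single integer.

Step 1: cell (4,4)='T' (+2 fires, +1 burnt)
Step 2: cell (4,4)='F' (+3 fires, +2 burnt)
  -> target ignites at step 2
Step 3: cell (4,4)='.' (+4 fires, +3 burnt)
Step 4: cell (4,4)='.' (+4 fires, +4 burnt)
Step 5: cell (4,4)='.' (+6 fires, +4 burnt)
Step 6: cell (4,4)='.' (+4 fires, +6 burnt)
Step 7: cell (4,4)='.' (+4 fires, +4 burnt)
Step 8: cell (4,4)='.' (+3 fires, +4 burnt)
Step 9: cell (4,4)='.' (+2 fires, +3 burnt)
Step 10: cell (4,4)='.' (+1 fires, +2 burnt)
Step 11: cell (4,4)='.' (+0 fires, +1 burnt)
  fire out at step 11

2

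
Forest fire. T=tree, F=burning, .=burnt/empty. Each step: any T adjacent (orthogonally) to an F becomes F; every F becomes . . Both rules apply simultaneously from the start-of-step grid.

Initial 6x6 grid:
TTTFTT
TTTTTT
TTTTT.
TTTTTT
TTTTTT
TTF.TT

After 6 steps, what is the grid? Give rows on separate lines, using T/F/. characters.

Step 1: 5 trees catch fire, 2 burn out
  TTF.FT
  TTTFTT
  TTTTT.
  TTTTTT
  TTFTTT
  TF..TT
Step 2: 9 trees catch fire, 5 burn out
  TF...F
  TTF.FT
  TTTFT.
  TTFTTT
  TF.FTT
  F...TT
Step 3: 9 trees catch fire, 9 burn out
  F.....
  TF...F
  TTF.F.
  TF.FTT
  F...FT
  ....TT
Step 4: 6 trees catch fire, 9 burn out
  ......
  F.....
  TF....
  F...FT
  .....F
  ....FT
Step 5: 3 trees catch fire, 6 burn out
  ......
  ......
  F.....
  .....F
  ......
  .....F
Step 6: 0 trees catch fire, 3 burn out
  ......
  ......
  ......
  ......
  ......
  ......

......
......
......
......
......
......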